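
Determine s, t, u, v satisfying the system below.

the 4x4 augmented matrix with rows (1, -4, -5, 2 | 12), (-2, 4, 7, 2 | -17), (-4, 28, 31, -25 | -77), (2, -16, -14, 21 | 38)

(3, 5, -5, 2)

Forward elimination on [A|b]:
R2 <- R2 - (-2)*R1:  [  0  -4  -3   6   7 ]
R3 <- R3 - (-4)*R1:  [   0   12   11  -17  -29 ]
R4 <- R4 - (2)*R1:  [  0  -8  -4  17  14 ]
R3 <- R3 - (-3)*R2:  [  0   0   2   1  -8 ]
R4 <- R4 - (2)*R2:  [ 0  0  2  5  0 ]
R4 <- R4 - (1)*R3:  [ 0  0  0  4  8 ]
Row echelon form:
[ 1  -4  -5  2  |  12 ]
[ 0  -4  -3  6  |   7 ]
[ 0   0   2  1  |  -8 ]
[ 0   0   0  4  |   8 ]
Back-substitution:
v = (8) / 4 = 2
u = (-8 - (1)*(2)) / 2 = -5
t = (7 - (-3)*(-5) - (6)*(2)) / -4 = 5
s = (12 - (-4)*(5) - (-5)*(-5) - (2)*(2)) / 1 = 3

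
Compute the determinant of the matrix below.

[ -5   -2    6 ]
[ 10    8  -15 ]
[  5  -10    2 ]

Forward elimination:
R2 <- R2 - (-2)*R1:  [  0   4  -3 ]
R3 <- R3 - (-1)*R1:  [   0  -12    8 ]
R3 <- R3 - (-3)*R2:  [  0   0  -1 ]
Upper-triangular form:
[ -5  -2   6 ]
[  0   4  -3 ]
[  0   0  -1 ]
det(A) = (-1)^0 * (-5) * (4) * (-1) = 20  (0 row swaps -> sign +1)

det(A) = 20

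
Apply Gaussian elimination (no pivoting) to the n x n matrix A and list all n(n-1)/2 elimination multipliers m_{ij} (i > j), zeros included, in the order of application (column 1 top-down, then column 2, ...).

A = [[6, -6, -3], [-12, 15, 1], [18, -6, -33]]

multipliers: -2, 3, 4

Forward elimination:
R2 <- R2 - (-2)*R1:  [  0   3  -5 ]
R3 <- R3 - (3)*R1:  [   0   12  -24 ]
R3 <- R3 - (4)*R2:  [  0   0  -4 ]
Multipliers (in order of application): m_{21} = -2, m_{31} = 3, m_{32} = 4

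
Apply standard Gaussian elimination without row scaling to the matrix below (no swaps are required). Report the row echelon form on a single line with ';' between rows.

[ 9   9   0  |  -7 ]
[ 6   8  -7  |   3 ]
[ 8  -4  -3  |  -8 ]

Forward elimination:
R2 <- R2 - (2/3)*R1:  [    0     2    -7  23/3 ]
R3 <- R3 - (8/9)*R1:  [     0    -12     -3  -16/9 ]
R3 <- R3 - (-6)*R2:  [     0      0    -45  398/9 ]
Row echelon form:
[ 9  9    0  |     -7 ]
[ 0  2   -7  |   23/3 ]
[ 0  0  -45  |  398/9 ]

REF = [9 9 0 -7; 0 2 -7 23/3; 0 0 -45 398/9]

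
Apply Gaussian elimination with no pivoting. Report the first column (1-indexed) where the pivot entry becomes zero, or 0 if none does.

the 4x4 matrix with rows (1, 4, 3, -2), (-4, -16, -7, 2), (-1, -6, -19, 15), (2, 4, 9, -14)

Naive forward elimination:
R2 <- R2 - (-4)*R1:  [  0   0   5  -6 ]
R3 <- R3 - (-1)*R1:  [   0   -2  -16   13 ]
R4 <- R4 - (2)*R1:  [   0   -4    3  -10 ]
Matrix at this point:
[ 1   4    3   -2 ]
[ 0   0    5   -6 ]
[ 0  -2  -16   13 ]
[ 0  -4    3  -10 ]
Pivot entry (2,2) is zero but row 3 has -2 in column 2 -> naive elimination stops; a row interchange (e.g. R2 <-> R3) would be required here.

first zero-pivot column = 2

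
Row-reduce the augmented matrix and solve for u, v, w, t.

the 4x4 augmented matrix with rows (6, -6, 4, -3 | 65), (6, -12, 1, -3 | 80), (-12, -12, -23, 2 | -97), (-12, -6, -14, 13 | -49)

(4, -5, 5, 3)

Forward elimination on [A|b]:
R2 <- R2 - (1)*R1:  [  0  -6  -3   0  15 ]
R3 <- R3 - (-2)*R1:  [   0  -24  -15   -4   33 ]
R4 <- R4 - (-2)*R1:  [   0  -18   -6    7   81 ]
R3 <- R3 - (4)*R2:  [   0    0   -3   -4  -27 ]
R4 <- R4 - (3)*R2:  [  0   0   3   7  36 ]
R4 <- R4 - (-1)*R3:  [ 0  0  0  3  9 ]
Row echelon form:
[ 6  -6   4  -3  |   65 ]
[ 0  -6  -3   0  |   15 ]
[ 0   0  -3  -4  |  -27 ]
[ 0   0   0   3  |    9 ]
Back-substitution:
t = (9) / 3 = 3
w = (-27 - (-4)*(3)) / -3 = 5
v = (15 - (-3)*(5)) / -6 = -5
u = (65 - (-6)*(-5) - (4)*(5) - (-3)*(3)) / 6 = 4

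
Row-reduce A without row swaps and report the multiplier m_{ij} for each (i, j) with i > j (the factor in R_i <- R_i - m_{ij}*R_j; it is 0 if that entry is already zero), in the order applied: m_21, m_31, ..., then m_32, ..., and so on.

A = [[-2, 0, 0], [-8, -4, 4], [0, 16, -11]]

Forward elimination:
R2 <- R2 - (4)*R1:  [  0  -4   4 ]
R3: entry in column 1 is already 0 -> m_{31} = 0 (no row operation needed)
R3 <- R3 - (-4)*R2:  [ 0  0  5 ]
Multipliers (in order of application): m_{21} = 4, m_{31} = 0, m_{32} = -4

multipliers: 4, 0, -4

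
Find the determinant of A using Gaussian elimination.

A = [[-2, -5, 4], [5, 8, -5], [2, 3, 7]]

Forward elimination:
R2 <- R2 - (-5/2)*R1:  [    0  -9/2     5 ]
R3 <- R3 - (-1)*R1:  [  0  -2  11 ]
R3 <- R3 - (4/9)*R2:  [    0     0  79/9 ]
Upper-triangular form:
[ -2    -5     4 ]
[  0  -9/2     5 ]
[  0     0  79/9 ]
det(A) = (-1)^0 * (-2) * (-9/2) * (79/9) = 79  (0 row swaps -> sign +1)

det(A) = 79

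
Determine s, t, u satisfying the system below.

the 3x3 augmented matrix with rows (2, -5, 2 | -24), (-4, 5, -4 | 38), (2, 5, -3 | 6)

(-5, 2, -2)

Forward elimination on [A|b]:
R2 <- R2 - (-2)*R1:  [   0   -5    0  -10 ]
R3 <- R3 - (1)*R1:  [  0  10  -5  30 ]
R3 <- R3 - (-2)*R2:  [  0   0  -5  10 ]
Row echelon form:
[ 2  -5   2  |  -24 ]
[ 0  -5   0  |  -10 ]
[ 0   0  -5  |   10 ]
Back-substitution:
u = (10) / -5 = -2
t = (-10) / -5 = 2
s = (-24 - (-5)*(2) - (2)*(-2)) / 2 = -5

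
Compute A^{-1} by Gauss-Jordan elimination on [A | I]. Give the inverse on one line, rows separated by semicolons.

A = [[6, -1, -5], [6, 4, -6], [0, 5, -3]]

Gauss-Jordan on [A | I]:
R1 <- (1/6)*R1:  [    1  -1/6  -5/6  |   1/6     0     0 ]
R2 <- R2 - (6)*R1:  [  0   5  -1  |  -1   1   0 ]
R2 <- (1/5)*R2:  [    0     1  -1/5  |  -1/5   1/5     0 ]
R1 <- R1 - (-1/6)*R2:  [      1       0  -13/15  |    2/15    1/30       0 ]
R3 <- R3 - (5)*R2:  [  0   0  -2  |   1  -1   1 ]
R3 <- (1/-2)*R3:  [    0     0     1  |  -1/2   1/2  -1/2 ]
R1 <- R1 - (-13/15)*R3:  [      1       0       0  |   -3/10    7/15  -13/30 ]
R2 <- R2 - (-1/5)*R3:  [     0      1      0  |  -3/10   3/10  -1/10 ]
Right block of [I | A^{-1}] is the inverse:
[ -3/10  7/15  -13/30 ]
[ -3/10  3/10   -1/10 ]
[  -1/2   1/2    -1/2 ]

inverse = [-3/10 7/15 -13/30; -3/10 3/10 -1/10; -1/2 1/2 -1/2]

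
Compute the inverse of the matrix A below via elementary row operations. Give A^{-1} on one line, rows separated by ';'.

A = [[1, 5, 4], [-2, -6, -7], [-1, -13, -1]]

Gauss-Jordan on [A | I]:
R2 <- R2 - (-2)*R1:  [ 0  4  1  |  2  1  0 ]
R3 <- R3 - (-1)*R1:  [  0  -8   3  |   1   0   1 ]
R2 <- (1/4)*R2:  [   0    1  1/4  |  1/2  1/4    0 ]
R1 <- R1 - (5)*R2:  [    1     0  11/4  |  -3/2  -5/4     0 ]
R3 <- R3 - (-8)*R2:  [ 0  0  5  |  5  2  1 ]
R3 <- (1/5)*R3:  [   0    0    1  |    1  2/5  1/5 ]
R1 <- R1 - (11/4)*R3:  [      1       0       0  |   -17/4  -47/20  -11/20 ]
R2 <- R2 - (1/4)*R3:  [     0      1      0  |    1/4   3/20  -1/20 ]
Right block of [I | A^{-1}] is the inverse:
[ -17/4  -47/20  -11/20 ]
[   1/4    3/20   -1/20 ]
[     1     2/5     1/5 ]

inverse = [-17/4 -47/20 -11/20; 1/4 3/20 -1/20; 1 2/5 1/5]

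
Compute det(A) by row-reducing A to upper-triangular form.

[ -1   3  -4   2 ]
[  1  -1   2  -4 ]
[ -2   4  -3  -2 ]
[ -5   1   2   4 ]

det(A) = -8

Forward elimination:
R2 <- R2 - (-1)*R1:  [  0   2  -2  -2 ]
R3 <- R3 - (2)*R1:  [  0  -2   5  -6 ]
R4 <- R4 - (5)*R1:  [   0  -14   22   -6 ]
R3 <- R3 - (-1)*R2:  [  0   0   3  -8 ]
R4 <- R4 - (-7)*R2:  [   0    0    8  -20 ]
R4 <- R4 - (8/3)*R3:  [   0    0    0  4/3 ]
Upper-triangular form:
[ -1  3  -4    2 ]
[  0  2  -2   -2 ]
[  0  0   3   -8 ]
[  0  0   0  4/3 ]
det(A) = (-1)^0 * (-1) * (2) * (3) * (4/3) = -8  (0 row swaps -> sign +1)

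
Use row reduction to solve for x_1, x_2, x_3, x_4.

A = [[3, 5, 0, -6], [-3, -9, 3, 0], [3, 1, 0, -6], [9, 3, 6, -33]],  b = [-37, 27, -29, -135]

Forward elimination on [A|b]:
R2 <- R2 - (-1)*R1:  [   0   -4    3   -6  -10 ]
R3 <- R3 - (1)*R1:  [  0  -4   0   0   8 ]
R4 <- R4 - (3)*R1:  [   0  -12    6  -15  -24 ]
R3 <- R3 - (1)*R2:  [  0   0  -3   6  18 ]
R4 <- R4 - (3)*R2:  [  0   0  -3   3   6 ]
R4 <- R4 - (1)*R3:  [   0    0    0   -3  -12 ]
Row echelon form:
[ 3   5   0  -6  |  -37 ]
[ 0  -4   3  -6  |  -10 ]
[ 0   0  -3   6  |   18 ]
[ 0   0   0  -3  |  -12 ]
Back-substitution:
x_4 = (-12) / -3 = 4
x_3 = (18 - (6)*(4)) / -3 = 2
x_2 = (-10 - (3)*(2) - (-6)*(4)) / -4 = -2
x_1 = (-37 - (5)*(-2) - (-6)*(4)) / 3 = -1

(-1, -2, 2, 4)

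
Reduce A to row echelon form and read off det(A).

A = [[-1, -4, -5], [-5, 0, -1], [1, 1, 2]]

det(A) = -12

Forward elimination:
R2 <- R2 - (5)*R1:  [  0  20  24 ]
R3 <- R3 - (-1)*R1:  [  0  -3  -3 ]
R3 <- R3 - (-3/20)*R2:  [   0    0  3/5 ]
Upper-triangular form:
[ -1  -4   -5 ]
[  0  20   24 ]
[  0   0  3/5 ]
det(A) = (-1)^0 * (-1) * (20) * (3/5) = -12  (0 row swaps -> sign +1)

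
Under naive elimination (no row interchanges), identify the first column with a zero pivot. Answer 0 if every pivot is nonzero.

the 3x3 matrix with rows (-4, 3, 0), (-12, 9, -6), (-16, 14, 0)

Naive forward elimination:
R2 <- R2 - (3)*R1:  [  0   0  -6 ]
R3 <- R3 - (4)*R1:  [ 0  2  0 ]
Matrix at this point:
[ -4  3   0 ]
[  0  0  -6 ]
[  0  2   0 ]
Pivot entry (2,2) is zero but row 3 has 2 in column 2 -> naive elimination stops; a row interchange (e.g. R2 <-> R3) would be required here.

first zero-pivot column = 2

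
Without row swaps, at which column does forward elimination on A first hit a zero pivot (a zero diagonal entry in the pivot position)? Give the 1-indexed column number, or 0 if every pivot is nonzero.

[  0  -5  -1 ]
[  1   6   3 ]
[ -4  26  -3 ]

first zero-pivot column = 1

Naive forward elimination:
Pivot entry (1,1) is zero but row 2 has 1 in column 1 -> naive elimination stops; a row interchange (e.g. R1 <-> R2) would be required here.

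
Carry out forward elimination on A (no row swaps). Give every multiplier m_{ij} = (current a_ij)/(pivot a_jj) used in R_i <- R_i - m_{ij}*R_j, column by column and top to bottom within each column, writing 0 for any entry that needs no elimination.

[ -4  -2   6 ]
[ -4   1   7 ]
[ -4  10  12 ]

multipliers: 1, 1, 4

Forward elimination:
R2 <- R2 - (1)*R1:  [ 0  3  1 ]
R3 <- R3 - (1)*R1:  [  0  12   6 ]
R3 <- R3 - (4)*R2:  [ 0  0  2 ]
Multipliers (in order of application): m_{21} = 1, m_{31} = 1, m_{32} = 4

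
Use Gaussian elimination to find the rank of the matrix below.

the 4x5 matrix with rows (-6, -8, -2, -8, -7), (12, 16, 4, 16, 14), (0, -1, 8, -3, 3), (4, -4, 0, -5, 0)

rank(A) = 3

Row reduction:
R2 <- R2 - (-2)*R1:  [ 0  0  0  0  0 ]
R4 <- R4 - (-2/3)*R1:  [     0  -28/3   -4/3  -31/3  -14/3 ]
R2 <-> R3   (pivot in column 2 was zero)
[ -6     -8    -2     -8     -7 ]
[  0     -1     8     -3      3 ]
[  0      0     0      0      0 ]
[  0  -28/3  -4/3  -31/3  -14/3 ]
R4 <- R4 - (28/3)*R2:  [     0      0    -76   53/3  -98/3 ]
R3 <-> R4   (pivot in column 3 was zero)
[ -6  -8   -2    -8     -7 ]
[  0  -1    8    -3      3 ]
[  0   0  -76  53/3  -98/3 ]
[  0   0    0     0      0 ]
Row echelon form:
[ -6  -8   -2    -8     -7 ]
[  0  -1    8    -3      3 ]
[  0   0  -76  53/3  -98/3 ]
[  0   0    0     0      0 ]
Nonzero rows / pivot columns: 3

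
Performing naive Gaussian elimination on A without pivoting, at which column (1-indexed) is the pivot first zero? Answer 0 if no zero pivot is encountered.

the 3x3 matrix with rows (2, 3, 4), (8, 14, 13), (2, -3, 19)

Naive forward elimination:
R2 <- R2 - (4)*R1:  [  0   2  -3 ]
R3 <- R3 - (1)*R1:  [  0  -6  15 ]
R3 <- R3 - (-3)*R2:  [ 0  0  6 ]
All pivots nonzero; naive elimination completes without hitting a zero pivot.

first zero-pivot column = 0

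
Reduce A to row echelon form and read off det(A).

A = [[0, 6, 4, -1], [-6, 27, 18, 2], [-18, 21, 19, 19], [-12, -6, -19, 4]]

Forward elimination:
R1 <-> R2   (pivot in column 1 was zero)
[  -6  27   18   2 ]
[   0   6    4  -1 ]
[ -18  21   19  19 ]
[ -12  -6  -19   4 ]
R3 <- R3 - (3)*R1:  [   0  -60  -35   13 ]
R4 <- R4 - (2)*R1:  [   0  -60  -55    0 ]
R3 <- R3 - (-10)*R2:  [ 0  0  5  3 ]
R4 <- R4 - (-10)*R2:  [   0    0  -15  -10 ]
R4 <- R4 - (-3)*R3:  [  0   0   0  -1 ]
Upper-triangular form:
[ -6  27  18   2 ]
[  0   6   4  -1 ]
[  0   0   5   3 ]
[  0   0   0  -1 ]
det(A) = (-1)^1 * (-6) * (6) * (5) * (-1) = -180  (1 row swap -> sign -1)

det(A) = -180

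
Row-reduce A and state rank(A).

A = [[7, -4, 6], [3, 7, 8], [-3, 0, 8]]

rank(A) = 3

Row reduction:
R2 <- R2 - (3/7)*R1:  [    0  61/7  38/7 ]
R3 <- R3 - (-3/7)*R1:  [     0  -12/7   74/7 ]
R3 <- R3 - (-12/61)*R2:  [      0       0  710/61 ]
Row echelon form:
[ 7    -4       6 ]
[ 0  61/7    38/7 ]
[ 0     0  710/61 ]
Nonzero rows / pivot columns: 3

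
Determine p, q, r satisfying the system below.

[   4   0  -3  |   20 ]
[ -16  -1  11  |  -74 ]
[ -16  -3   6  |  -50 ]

Forward elimination on [A|b]:
R2 <- R2 - (-4)*R1:  [  0  -1  -1   6 ]
R3 <- R3 - (-4)*R1:  [  0  -3  -6  30 ]
R3 <- R3 - (3)*R2:  [  0   0  -3  12 ]
Row echelon form:
[ 4   0  -3  |  20 ]
[ 0  -1  -1  |   6 ]
[ 0   0  -3  |  12 ]
Back-substitution:
r = (12) / -3 = -4
q = (6 - (-1)*(-4)) / -1 = -2
p = (20 - (-3)*(-4)) / 4 = 2

(2, -2, -4)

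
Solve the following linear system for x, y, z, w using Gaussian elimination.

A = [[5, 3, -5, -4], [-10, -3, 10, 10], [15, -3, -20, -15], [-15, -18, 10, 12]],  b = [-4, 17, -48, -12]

(4, 1, 3, 3)

Forward elimination on [A|b]:
R2 <- R2 - (-2)*R1:  [ 0  3  0  2  9 ]
R3 <- R3 - (3)*R1:  [   0  -12   -5   -3  -36 ]
R4 <- R4 - (-3)*R1:  [   0   -9   -5    0  -24 ]
R3 <- R3 - (-4)*R2:  [  0   0  -5   5   0 ]
R4 <- R4 - (-3)*R2:  [  0   0  -5   6   3 ]
R4 <- R4 - (1)*R3:  [ 0  0  0  1  3 ]
Row echelon form:
[ 5  3  -5  -4  |  -4 ]
[ 0  3   0   2  |   9 ]
[ 0  0  -5   5  |   0 ]
[ 0  0   0   1  |   3 ]
Back-substitution:
w = (3) / 1 = 3
z = (0 - (5)*(3)) / -5 = 3
y = (9 - (2)*(3)) / 3 = 1
x = (-4 - (3)*(1) - (-5)*(3) - (-4)*(3)) / 5 = 4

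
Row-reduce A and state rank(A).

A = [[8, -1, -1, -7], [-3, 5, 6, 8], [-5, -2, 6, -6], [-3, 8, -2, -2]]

Row reduction:
R2 <- R2 - (-3/8)*R1:  [    0  37/8  45/8  43/8 ]
R3 <- R3 - (-5/8)*R1:  [     0  -21/8   43/8  -83/8 ]
R4 <- R4 - (-3/8)*R1:  [     0   61/8  -19/8  -37/8 ]
R3 <- R3 - (-21/37)*R2:  [       0        0   317/37  -271/37 ]
R4 <- R4 - (61/37)*R2:  [       0        0  -431/37  -499/37 ]
R4 <- R4 - (-431/317)*R3:  [         0          0          0  -7432/317 ]
Row echelon form:
[ 8    -1      -1         -7 ]
[ 0  37/8    45/8       43/8 ]
[ 0     0  317/37    -271/37 ]
[ 0     0       0  -7432/317 ]
Nonzero rows / pivot columns: 4

rank(A) = 4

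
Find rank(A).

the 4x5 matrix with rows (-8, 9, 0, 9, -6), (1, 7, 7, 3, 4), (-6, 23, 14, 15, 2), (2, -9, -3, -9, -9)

Row reduction:
R2 <- R2 - (-1/8)*R1:  [    0  65/8     7  33/8  13/4 ]
R3 <- R3 - (3/4)*R1:  [    0  65/4    14  33/4  13/2 ]
R4 <- R4 - (-1/4)*R1:  [     0  -27/4     -3  -27/4  -21/2 ]
R3 <- R3 - (2)*R2:  [ 0  0  0  0  0 ]
R4 <- R4 - (-54/65)*R2:  [       0        0   183/65  -216/65    -39/5 ]
R3 <-> R4   (pivot in column 3 was zero)
[ -8     9       0        9     -6 ]
[  0  65/8       7     33/8   13/4 ]
[  0     0  183/65  -216/65  -39/5 ]
[  0     0       0        0      0 ]
Row echelon form:
[ -8     9       0        9     -6 ]
[  0  65/8       7     33/8   13/4 ]
[  0     0  183/65  -216/65  -39/5 ]
[  0     0       0        0      0 ]
Nonzero rows / pivot columns: 3

rank(A) = 3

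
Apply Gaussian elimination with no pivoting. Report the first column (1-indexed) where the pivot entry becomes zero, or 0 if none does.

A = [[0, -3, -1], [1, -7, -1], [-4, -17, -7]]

first zero-pivot column = 1

Naive forward elimination:
Pivot entry (1,1) is zero but row 2 has 1 in column 1 -> naive elimination stops; a row interchange (e.g. R1 <-> R2) would be required here.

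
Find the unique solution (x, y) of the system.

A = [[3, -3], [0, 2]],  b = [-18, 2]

(-5, 1)

Forward elimination on [A|b]:
Row echelon form:
[ 3  -3  |  -18 ]
[ 0   2  |    2 ]
Back-substitution:
y = (2) / 2 = 1
x = (-18 - (-3)*(1)) / 3 = -5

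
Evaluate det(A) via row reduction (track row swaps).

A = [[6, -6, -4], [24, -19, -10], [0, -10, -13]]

Forward elimination:
R2 <- R2 - (4)*R1:  [ 0  5  6 ]
R3 <- R3 - (-2)*R2:  [  0   0  -1 ]
Upper-triangular form:
[ 6  -6  -4 ]
[ 0   5   6 ]
[ 0   0  -1 ]
det(A) = (-1)^0 * (6) * (5) * (-1) = -30  (0 row swaps -> sign +1)

det(A) = -30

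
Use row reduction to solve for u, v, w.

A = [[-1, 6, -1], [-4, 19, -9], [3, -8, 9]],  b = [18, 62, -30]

(1, 3, -1)

Forward elimination on [A|b]:
R2 <- R2 - (4)*R1:  [   0   -5   -5  -10 ]
R3 <- R3 - (-3)*R1:  [  0  10   6  24 ]
R3 <- R3 - (-2)*R2:  [  0   0  -4   4 ]
Row echelon form:
[ -1   6  -1  |   18 ]
[  0  -5  -5  |  -10 ]
[  0   0  -4  |    4 ]
Back-substitution:
w = (4) / -4 = -1
v = (-10 - (-5)*(-1)) / -5 = 3
u = (18 - (6)*(3) - (-1)*(-1)) / -1 = 1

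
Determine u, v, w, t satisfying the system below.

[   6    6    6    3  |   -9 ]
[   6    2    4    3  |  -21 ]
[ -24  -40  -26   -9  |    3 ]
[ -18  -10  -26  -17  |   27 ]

(-5, 1, 4, -3)

Forward elimination on [A|b]:
R2 <- R2 - (1)*R1:  [   0   -4   -2    0  -12 ]
R3 <- R3 - (-4)*R1:  [   0  -16   -2    3  -33 ]
R4 <- R4 - (-3)*R1:  [  0   8  -8  -8   0 ]
R3 <- R3 - (4)*R2:  [  0   0   6   3  15 ]
R4 <- R4 - (-2)*R2:  [   0    0  -12   -8  -24 ]
R4 <- R4 - (-2)*R3:  [  0   0   0  -2   6 ]
Row echelon form:
[ 6   6   6   3  |   -9 ]
[ 0  -4  -2   0  |  -12 ]
[ 0   0   6   3  |   15 ]
[ 0   0   0  -2  |    6 ]
Back-substitution:
t = (6) / -2 = -3
w = (15 - (3)*(-3)) / 6 = 4
v = (-12 - (-2)*(4)) / -4 = 1
u = (-9 - (6)*(1) - (6)*(4) - (3)*(-3)) / 6 = -5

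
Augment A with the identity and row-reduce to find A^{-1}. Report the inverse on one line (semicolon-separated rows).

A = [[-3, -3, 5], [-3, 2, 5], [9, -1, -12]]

Gauss-Jordan on [A | I]:
R1 <- (1/-3)*R1:  [    1     1  -5/3  |  -1/3     0     0 ]
R2 <- R2 - (-3)*R1:  [  0   5   0  |  -1   1   0 ]
R3 <- R3 - (9)*R1:  [   0  -10    3  |    3    0    1 ]
R2 <- (1/5)*R2:  [    0     1     0  |  -1/5   1/5     0 ]
R1 <- R1 - (1)*R2:  [     1      0   -5/3  |  -2/15   -1/5      0 ]
R3 <- R3 - (-10)*R2:  [ 0  0  3  |  1  2  1 ]
R3 <- (1/3)*R3:  [   0    0    1  |  1/3  2/3  1/3 ]
R1 <- R1 - (-5/3)*R3:  [     1      0      0  |  19/45  41/45    5/9 ]
Right block of [I | A^{-1}] is the inverse:
[ 19/45  41/45  5/9 ]
[  -1/5    1/5    0 ]
[   1/3    2/3  1/3 ]

inverse = [19/45 41/45 5/9; -1/5 1/5 0; 1/3 2/3 1/3]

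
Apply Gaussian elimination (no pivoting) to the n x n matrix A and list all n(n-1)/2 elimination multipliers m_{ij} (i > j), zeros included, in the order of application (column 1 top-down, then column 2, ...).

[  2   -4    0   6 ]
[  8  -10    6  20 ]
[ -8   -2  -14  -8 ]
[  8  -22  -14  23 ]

Forward elimination:
R2 <- R2 - (4)*R1:  [  0   6   6  -4 ]
R3 <- R3 - (-4)*R1:  [   0  -18  -14   16 ]
R4 <- R4 - (4)*R1:  [   0   -6  -14   -1 ]
R3 <- R3 - (-3)*R2:  [ 0  0  4  4 ]
R4 <- R4 - (-1)*R2:  [  0   0  -8  -5 ]
R4 <- R4 - (-2)*R3:  [ 0  0  0  3 ]
Multipliers (in order of application): m_{21} = 4, m_{31} = -4, m_{41} = 4, m_{32} = -3, m_{42} = -1, m_{43} = -2

multipliers: 4, -4, 4, -3, -1, -2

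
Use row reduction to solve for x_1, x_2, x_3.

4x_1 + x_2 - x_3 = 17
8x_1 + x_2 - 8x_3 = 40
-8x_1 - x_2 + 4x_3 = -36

Forward elimination on [A|b]:
R2 <- R2 - (2)*R1:  [  0  -1  -6   6 ]
R3 <- R3 - (-2)*R1:  [  0   1   2  -2 ]
R3 <- R3 - (-1)*R2:  [  0   0  -4   4 ]
Row echelon form:
[ 4   1  -1  |  17 ]
[ 0  -1  -6  |   6 ]
[ 0   0  -4  |   4 ]
Back-substitution:
x_3 = (4) / -4 = -1
x_2 = (6 - (-6)*(-1)) / -1 = 0
x_1 = (17 - (1)*(0) - (-1)*(-1)) / 4 = 4

(4, 0, -1)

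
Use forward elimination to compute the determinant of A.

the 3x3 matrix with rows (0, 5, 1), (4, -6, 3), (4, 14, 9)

Forward elimination:
R1 <-> R2   (pivot in column 1 was zero)
[ 4  -6  3 ]
[ 0   5  1 ]
[ 4  14  9 ]
R3 <- R3 - (1)*R1:  [  0  20   6 ]
R3 <- R3 - (4)*R2:  [ 0  0  2 ]
Upper-triangular form:
[ 4  -6  3 ]
[ 0   5  1 ]
[ 0   0  2 ]
det(A) = (-1)^1 * (4) * (5) * (2) = -40  (1 row swap -> sign -1)

det(A) = -40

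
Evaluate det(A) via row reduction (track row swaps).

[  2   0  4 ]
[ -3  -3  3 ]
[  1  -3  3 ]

Forward elimination:
R2 <- R2 - (-3/2)*R1:  [  0  -3   9 ]
R3 <- R3 - (1/2)*R1:  [  0  -3   1 ]
R3 <- R3 - (1)*R2:  [  0   0  -8 ]
Upper-triangular form:
[ 2   0   4 ]
[ 0  -3   9 ]
[ 0   0  -8 ]
det(A) = (-1)^0 * (2) * (-3) * (-8) = 48  (0 row swaps -> sign +1)

det(A) = 48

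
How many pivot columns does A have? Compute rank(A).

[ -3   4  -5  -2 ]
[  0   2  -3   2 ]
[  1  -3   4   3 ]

Row reduction:
R3 <- R3 - (-1/3)*R1:  [    0  -5/3   7/3   7/3 ]
R3 <- R3 - (-5/6)*R2:  [    0     0  -1/6     4 ]
Row echelon form:
[ -3  4    -5  -2 ]
[  0  2    -3   2 ]
[  0  0  -1/6   4 ]
Nonzero rows / pivot columns: 3

rank(A) = 3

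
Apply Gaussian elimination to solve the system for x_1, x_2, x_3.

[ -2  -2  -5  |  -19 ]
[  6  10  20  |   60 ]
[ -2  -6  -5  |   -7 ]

Forward elimination on [A|b]:
R2 <- R2 - (-3)*R1:  [ 0  4  5  3 ]
R3 <- R3 - (1)*R1:  [  0  -4   0  12 ]
R3 <- R3 - (-1)*R2:  [  0   0   5  15 ]
Row echelon form:
[ -2  -2  -5  |  -19 ]
[  0   4   5  |    3 ]
[  0   0   5  |   15 ]
Back-substitution:
x_3 = (15) / 5 = 3
x_2 = (3 - (5)*(3)) / 4 = -3
x_1 = (-19 - (-2)*(-3) - (-5)*(3)) / -2 = 5

(5, -3, 3)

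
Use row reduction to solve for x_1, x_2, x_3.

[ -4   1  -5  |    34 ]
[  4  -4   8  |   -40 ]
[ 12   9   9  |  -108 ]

(-3, -3, -5)

Forward elimination on [A|b]:
R2 <- R2 - (-1)*R1:  [  0  -3   3  -6 ]
R3 <- R3 - (-3)*R1:  [  0  12  -6  -6 ]
R3 <- R3 - (-4)*R2:  [   0    0    6  -30 ]
Row echelon form:
[ -4   1  -5  |   34 ]
[  0  -3   3  |   -6 ]
[  0   0   6  |  -30 ]
Back-substitution:
x_3 = (-30) / 6 = -5
x_2 = (-6 - (3)*(-5)) / -3 = -3
x_1 = (34 - (1)*(-3) - (-5)*(-5)) / -4 = -3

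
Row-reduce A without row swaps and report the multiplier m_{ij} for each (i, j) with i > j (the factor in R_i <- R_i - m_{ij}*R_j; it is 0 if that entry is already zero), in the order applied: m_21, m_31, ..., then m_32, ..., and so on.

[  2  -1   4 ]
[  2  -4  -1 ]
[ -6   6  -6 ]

multipliers: 1, -3, -1

Forward elimination:
R2 <- R2 - (1)*R1:  [  0  -3  -5 ]
R3 <- R3 - (-3)*R1:  [ 0  3  6 ]
R3 <- R3 - (-1)*R2:  [ 0  0  1 ]
Multipliers (in order of application): m_{21} = 1, m_{31} = -3, m_{32} = -1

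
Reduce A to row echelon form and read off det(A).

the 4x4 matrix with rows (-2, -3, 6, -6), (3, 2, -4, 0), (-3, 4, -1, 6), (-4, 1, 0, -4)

Forward elimination:
R2 <- R2 - (-3/2)*R1:  [    0  -5/2     5    -9 ]
R3 <- R3 - (3/2)*R1:  [    0  17/2   -10    15 ]
R4 <- R4 - (2)*R1:  [   0    7  -12    8 ]
R3 <- R3 - (-17/5)*R2:  [     0      0      7  -78/5 ]
R4 <- R4 - (-14/5)*R2:  [     0      0      2  -86/5 ]
R4 <- R4 - (2/7)*R3:  [       0        0        0  -446/35 ]
Upper-triangular form:
[ -2    -3  6       -6 ]
[  0  -5/2  5       -9 ]
[  0     0  7    -78/5 ]
[  0     0  0  -446/35 ]
det(A) = (-1)^0 * (-2) * (-5/2) * (7) * (-446/35) = -446  (0 row swaps -> sign +1)

det(A) = -446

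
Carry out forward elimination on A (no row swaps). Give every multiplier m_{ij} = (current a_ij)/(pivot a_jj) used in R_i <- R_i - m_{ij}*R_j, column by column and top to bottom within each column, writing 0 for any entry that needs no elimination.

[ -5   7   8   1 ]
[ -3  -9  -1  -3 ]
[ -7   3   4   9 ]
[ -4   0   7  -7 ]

Forward elimination:
R2 <- R2 - (3/5)*R1:  [     0  -66/5  -29/5  -18/5 ]
R3 <- R3 - (7/5)*R1:  [     0  -34/5  -36/5   38/5 ]
R4 <- R4 - (4/5)*R1:  [     0  -28/5    3/5  -39/5 ]
R3 <- R3 - (17/33)*R2:  [       0        0  -139/33   104/11 ]
R4 <- R4 - (14/33)*R2:  [      0       0  101/33  -69/11 ]
R4 <- R4 - (-101/139)*R3:  [      0       0       0  83/139 ]
Multipliers (in order of application): m_{21} = 3/5, m_{31} = 7/5, m_{41} = 4/5, m_{32} = 17/33, m_{42} = 14/33, m_{43} = -101/139

multipliers: 3/5, 7/5, 4/5, 17/33, 14/33, -101/139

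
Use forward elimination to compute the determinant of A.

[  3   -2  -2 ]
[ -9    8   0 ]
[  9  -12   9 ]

Forward elimination:
R2 <- R2 - (-3)*R1:  [  0   2  -6 ]
R3 <- R3 - (3)*R1:  [  0  -6  15 ]
R3 <- R3 - (-3)*R2:  [  0   0  -3 ]
Upper-triangular form:
[ 3  -2  -2 ]
[ 0   2  -6 ]
[ 0   0  -3 ]
det(A) = (-1)^0 * (3) * (2) * (-3) = -18  (0 row swaps -> sign +1)

det(A) = -18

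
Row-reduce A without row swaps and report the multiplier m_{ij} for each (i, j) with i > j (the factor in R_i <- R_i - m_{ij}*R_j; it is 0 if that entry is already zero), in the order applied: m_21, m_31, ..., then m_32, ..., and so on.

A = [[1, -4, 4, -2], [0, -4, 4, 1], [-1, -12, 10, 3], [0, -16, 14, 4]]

Forward elimination:
R2: entry in column 1 is already 0 -> m_{21} = 0 (no row operation needed)
R3 <- R3 - (-1)*R1:  [   0  -16   14    1 ]
R4: entry in column 1 is already 0 -> m_{41} = 0 (no row operation needed)
R3 <- R3 - (4)*R2:  [  0   0  -2  -3 ]
R4 <- R4 - (4)*R2:  [  0   0  -2   0 ]
R4 <- R4 - (1)*R3:  [ 0  0  0  3 ]
Multipliers (in order of application): m_{21} = 0, m_{31} = -1, m_{41} = 0, m_{32} = 4, m_{42} = 4, m_{43} = 1

multipliers: 0, -1, 0, 4, 4, 1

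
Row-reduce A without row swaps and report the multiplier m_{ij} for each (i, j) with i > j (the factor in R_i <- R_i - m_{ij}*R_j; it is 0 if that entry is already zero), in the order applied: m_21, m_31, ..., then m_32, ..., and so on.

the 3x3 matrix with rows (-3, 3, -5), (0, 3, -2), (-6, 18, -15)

Forward elimination:
R2: entry in column 1 is already 0 -> m_{21} = 0 (no row operation needed)
R3 <- R3 - (2)*R1:  [  0  12  -5 ]
R3 <- R3 - (4)*R2:  [ 0  0  3 ]
Multipliers (in order of application): m_{21} = 0, m_{31} = 2, m_{32} = 4

multipliers: 0, 2, 4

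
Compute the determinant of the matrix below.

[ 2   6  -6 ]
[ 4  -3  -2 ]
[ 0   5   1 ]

det(A) = -130

Forward elimination:
R2 <- R2 - (2)*R1:  [   0  -15   10 ]
R3 <- R3 - (-1/3)*R2:  [    0     0  13/3 ]
Upper-triangular form:
[ 2    6    -6 ]
[ 0  -15    10 ]
[ 0    0  13/3 ]
det(A) = (-1)^0 * (2) * (-15) * (13/3) = -130  (0 row swaps -> sign +1)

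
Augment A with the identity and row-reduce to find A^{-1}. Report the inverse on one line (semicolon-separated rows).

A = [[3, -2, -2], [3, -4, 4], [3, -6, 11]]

inverse = [10/3 -17/3 8/3; 7/2 -13/2 3; 1 -2 1]

Gauss-Jordan on [A | I]:
R1 <- (1/3)*R1:  [    1  -2/3  -2/3  |   1/3     0     0 ]
R2 <- R2 - (3)*R1:  [  0  -2   6  |  -1   1   0 ]
R3 <- R3 - (3)*R1:  [  0  -4  13  |  -1   0   1 ]
R2 <- (1/-2)*R2:  [    0     1    -3  |   1/2  -1/2     0 ]
R1 <- R1 - (-2/3)*R2:  [    1     0  -8/3  |   2/3  -1/3     0 ]
R3 <- R3 - (-4)*R2:  [  0   0   1  |   1  -2   1 ]
R1 <- R1 - (-8/3)*R3:  [     1      0      0  |   10/3  -17/3    8/3 ]
R2 <- R2 - (-3)*R3:  [     0      1      0  |    7/2  -13/2      3 ]
Right block of [I | A^{-1}] is the inverse:
[ 10/3  -17/3  8/3 ]
[  7/2  -13/2    3 ]
[    1     -2    1 ]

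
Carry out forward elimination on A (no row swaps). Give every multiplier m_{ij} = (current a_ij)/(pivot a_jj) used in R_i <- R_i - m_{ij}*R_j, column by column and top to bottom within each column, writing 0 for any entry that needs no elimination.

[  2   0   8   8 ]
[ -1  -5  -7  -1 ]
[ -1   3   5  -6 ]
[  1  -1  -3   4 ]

Forward elimination:
R2 <- R2 - (-1/2)*R1:  [  0  -5  -3   3 ]
R3 <- R3 - (-1/2)*R1:  [  0   3   9  -2 ]
R4 <- R4 - (1/2)*R1:  [  0  -1  -7   0 ]
R3 <- R3 - (-3/5)*R2:  [    0     0  36/5  -1/5 ]
R4 <- R4 - (1/5)*R2:  [     0      0  -32/5   -3/5 ]
R4 <- R4 - (-8/9)*R3:  [    0     0     0  -7/9 ]
Multipliers (in order of application): m_{21} = -1/2, m_{31} = -1/2, m_{41} = 1/2, m_{32} = -3/5, m_{42} = 1/5, m_{43} = -8/9

multipliers: -1/2, -1/2, 1/2, -3/5, 1/5, -8/9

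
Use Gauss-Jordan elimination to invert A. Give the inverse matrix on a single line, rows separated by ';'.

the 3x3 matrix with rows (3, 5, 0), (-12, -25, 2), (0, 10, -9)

inverse = [41/15 3/5 2/15; -36/25 -9/25 -2/25; -8/5 -2/5 -1/5]

Gauss-Jordan on [A | I]:
R1 <- (1/3)*R1:  [   1  5/3    0  |  1/3    0    0 ]
R2 <- R2 - (-12)*R1:  [  0  -5   2  |   4   1   0 ]
R2 <- (1/-5)*R2:  [    0     1  -2/5  |  -4/5  -1/5     0 ]
R1 <- R1 - (5/3)*R2:  [   1    0  2/3  |  5/3  1/3    0 ]
R3 <- R3 - (10)*R2:  [  0   0  -5  |   8   2   1 ]
R3 <- (1/-5)*R3:  [    0     0     1  |  -8/5  -2/5  -1/5 ]
R1 <- R1 - (2/3)*R3:  [     1      0      0  |  41/15    3/5   2/15 ]
R2 <- R2 - (-2/5)*R3:  [      0       1       0  |  -36/25   -9/25   -2/25 ]
Right block of [I | A^{-1}] is the inverse:
[  41/15    3/5   2/15 ]
[ -36/25  -9/25  -2/25 ]
[   -8/5   -2/5   -1/5 ]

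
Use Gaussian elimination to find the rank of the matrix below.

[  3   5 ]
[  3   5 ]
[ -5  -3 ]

Row reduction:
R2 <- R2 - (1)*R1:  [ 0  0 ]
R3 <- R3 - (-5/3)*R1:  [    0  16/3 ]
R2 <-> R3   (pivot in column 2 was zero)
[ 3     5 ]
[ 0  16/3 ]
[ 0     0 ]
Row echelon form:
[ 3     5 ]
[ 0  16/3 ]
[ 0     0 ]
Nonzero rows / pivot columns: 2

rank(A) = 2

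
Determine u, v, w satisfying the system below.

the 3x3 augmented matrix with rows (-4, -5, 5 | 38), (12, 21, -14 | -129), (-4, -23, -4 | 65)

Forward elimination on [A|b]:
R2 <- R2 - (-3)*R1:  [   0    6    1  -15 ]
R3 <- R3 - (1)*R1:  [   0  -18   -9   27 ]
R3 <- R3 - (-3)*R2:  [   0    0   -6  -18 ]
Row echelon form:
[ -4  -5   5  |   38 ]
[  0   6   1  |  -15 ]
[  0   0  -6  |  -18 ]
Back-substitution:
w = (-18) / -6 = 3
v = (-15 - (1)*(3)) / 6 = -3
u = (38 - (-5)*(-3) - (5)*(3)) / -4 = -2

(-2, -3, 3)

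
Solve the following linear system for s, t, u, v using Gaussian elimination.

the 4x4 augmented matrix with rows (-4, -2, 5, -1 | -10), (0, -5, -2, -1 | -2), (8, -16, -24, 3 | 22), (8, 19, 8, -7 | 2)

(2, 0, 0, 2)

Forward elimination on [A|b]:
R3 <- R3 - (-2)*R1:  [   0  -20  -14    1    2 ]
R4 <- R4 - (-2)*R1:  [   0   15   18   -9  -18 ]
R3 <- R3 - (4)*R2:  [  0   0  -6   5  10 ]
R4 <- R4 - (-3)*R2:  [   0    0   12  -12  -24 ]
R4 <- R4 - (-2)*R3:  [  0   0   0  -2  -4 ]
Row echelon form:
[ -4  -2   5  -1  |  -10 ]
[  0  -5  -2  -1  |   -2 ]
[  0   0  -6   5  |   10 ]
[  0   0   0  -2  |   -4 ]
Back-substitution:
v = (-4) / -2 = 2
u = (10 - (5)*(2)) / -6 = 0
t = (-2 - (-2)*(0) - (-1)*(2)) / -5 = 0
s = (-10 - (-2)*(0) - (5)*(0) - (-1)*(2)) / -4 = 2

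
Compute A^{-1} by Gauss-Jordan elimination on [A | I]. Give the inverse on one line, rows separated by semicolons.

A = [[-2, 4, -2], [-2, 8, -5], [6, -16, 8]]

Gauss-Jordan on [A | I]:
R1 <- (1/-2)*R1:  [    1    -2     1  |  -1/2     0     0 ]
R2 <- R2 - (-2)*R1:  [  0   4  -3  |  -1   1   0 ]
R3 <- R3 - (6)*R1:  [  0  -4   2  |   3   0   1 ]
R2 <- (1/4)*R2:  [    0     1  -3/4  |  -1/4   1/4     0 ]
R1 <- R1 - (-2)*R2:  [    1     0  -1/2  |    -1   1/2     0 ]
R3 <- R3 - (-4)*R2:  [  0   0  -1  |   2   1   1 ]
R3 <- (1/-1)*R3:  [  0   0   1  |  -2  -1  -1 ]
R1 <- R1 - (-1/2)*R3:  [    1     0     0  |    -2     0  -1/2 ]
R2 <- R2 - (-3/4)*R3:  [    0     1     0  |  -7/4  -1/2  -3/4 ]
Right block of [I | A^{-1}] is the inverse:
[   -2     0  -1/2 ]
[ -7/4  -1/2  -3/4 ]
[   -2    -1    -1 ]

inverse = [-2 0 -1/2; -7/4 -1/2 -3/4; -2 -1 -1]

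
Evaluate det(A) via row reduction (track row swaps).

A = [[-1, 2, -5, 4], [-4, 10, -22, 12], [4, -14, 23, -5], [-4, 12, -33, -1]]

det(A) = -36

Forward elimination:
R2 <- R2 - (4)*R1:  [  0   2  -2  -4 ]
R3 <- R3 - (-4)*R1:  [  0  -6   3  11 ]
R4 <- R4 - (4)*R1:  [   0    4  -13  -17 ]
R3 <- R3 - (-3)*R2:  [  0   0  -3  -1 ]
R4 <- R4 - (2)*R2:  [  0   0  -9  -9 ]
R4 <- R4 - (3)*R3:  [  0   0   0  -6 ]
Upper-triangular form:
[ -1  2  -5   4 ]
[  0  2  -2  -4 ]
[  0  0  -3  -1 ]
[  0  0   0  -6 ]
det(A) = (-1)^0 * (-1) * (2) * (-3) * (-6) = -36  (0 row swaps -> sign +1)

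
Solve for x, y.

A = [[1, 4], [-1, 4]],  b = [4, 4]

Forward elimination on [A|b]:
R2 <- R2 - (-1)*R1:  [ 0  8  8 ]
Row echelon form:
[ 1  4  |  4 ]
[ 0  8  |  8 ]
Back-substitution:
y = (8) / 8 = 1
x = (4 - (4)*(1)) / 1 = 0

(0, 1)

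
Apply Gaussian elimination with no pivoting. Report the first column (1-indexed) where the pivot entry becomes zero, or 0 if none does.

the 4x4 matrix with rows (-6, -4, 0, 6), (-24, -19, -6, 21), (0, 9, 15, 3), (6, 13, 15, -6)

Naive forward elimination:
R2 <- R2 - (4)*R1:  [  0  -3  -6  -3 ]
R4 <- R4 - (-1)*R1:  [  0   9  15   0 ]
R3 <- R3 - (-3)*R2:  [  0   0  -3  -6 ]
R4 <- R4 - (-3)*R2:  [  0   0  -3  -9 ]
R4 <- R4 - (1)*R3:  [  0   0   0  -3 ]
All pivots nonzero; naive elimination completes without hitting a zero pivot.

first zero-pivot column = 0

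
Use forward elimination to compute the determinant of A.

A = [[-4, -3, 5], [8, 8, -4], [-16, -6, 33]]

Forward elimination:
R2 <- R2 - (-2)*R1:  [ 0  2  6 ]
R3 <- R3 - (4)*R1:  [  0   6  13 ]
R3 <- R3 - (3)*R2:  [  0   0  -5 ]
Upper-triangular form:
[ -4  -3   5 ]
[  0   2   6 ]
[  0   0  -5 ]
det(A) = (-1)^0 * (-4) * (2) * (-5) = 40  (0 row swaps -> sign +1)

det(A) = 40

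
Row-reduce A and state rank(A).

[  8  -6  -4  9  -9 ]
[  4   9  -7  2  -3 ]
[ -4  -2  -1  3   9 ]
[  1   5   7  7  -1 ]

rank(A) = 4

Row reduction:
R2 <- R2 - (1/2)*R1:  [    0    12    -5  -5/2   3/2 ]
R3 <- R3 - (-1/2)*R1:  [    0    -5    -3  15/2   9/2 ]
R4 <- R4 - (1/8)*R1:  [    0  23/4  15/2  47/8   1/8 ]
R3 <- R3 - (-5/12)*R2:  [      0       0  -61/12  155/24    41/8 ]
R4 <- R4 - (23/48)*R2:  [      0       0  475/48  679/96  -19/32 ]
R4 <- R4 - (-475/244)*R3:  [        0         0         0  9587/488  4579/488 ]
Row echelon form:
[ 8  -6      -4         9        -9 ]
[ 0  12      -5      -5/2       3/2 ]
[ 0   0  -61/12    155/24      41/8 ]
[ 0   0       0  9587/488  4579/488 ]
Nonzero rows / pivot columns: 4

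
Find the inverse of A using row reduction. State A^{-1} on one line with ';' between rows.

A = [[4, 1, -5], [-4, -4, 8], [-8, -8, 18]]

Gauss-Jordan on [A | I]:
R1 <- (1/4)*R1:  [    1   1/4  -5/4  |   1/4     0     0 ]
R2 <- R2 - (-4)*R1:  [  0  -3   3  |   1   1   0 ]
R3 <- R3 - (-8)*R1:  [  0  -6   8  |   2   0   1 ]
R2 <- (1/-3)*R2:  [    0     1    -1  |  -1/3  -1/3     0 ]
R1 <- R1 - (1/4)*R2:  [    1     0    -1  |   1/3  1/12     0 ]
R3 <- R3 - (-6)*R2:  [  0   0   2  |   0  -2   1 ]
R3 <- (1/2)*R3:  [   0    0    1  |    0   -1  1/2 ]
R1 <- R1 - (-1)*R3:  [      1       0       0  |     1/3  -11/12     1/2 ]
R2 <- R2 - (-1)*R3:  [    0     1     0  |  -1/3  -4/3   1/2 ]
Right block of [I | A^{-1}] is the inverse:
[  1/3  -11/12  1/2 ]
[ -1/3    -4/3  1/2 ]
[    0      -1  1/2 ]

inverse = [1/3 -11/12 1/2; -1/3 -4/3 1/2; 0 -1 1/2]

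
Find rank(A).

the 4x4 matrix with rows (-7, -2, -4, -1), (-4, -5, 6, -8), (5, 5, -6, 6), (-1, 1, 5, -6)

Row reduction:
R2 <- R2 - (4/7)*R1:  [     0  -27/7   58/7  -52/7 ]
R3 <- R3 - (-5/7)*R1:  [     0   25/7  -62/7   37/7 ]
R4 <- R4 - (1/7)*R1:  [     0    9/7   39/7  -41/7 ]
R3 <- R3 - (-25/27)*R2:  [      0       0  -32/27  -43/27 ]
R4 <- R4 - (-1/3)*R2:  [     0      0   25/3  -25/3 ]
R4 <- R4 - (-225/32)*R3:  [       0        0        0  -625/32 ]
Row echelon form:
[ -7     -2      -4       -1 ]
[  0  -27/7    58/7    -52/7 ]
[  0      0  -32/27   -43/27 ]
[  0      0       0  -625/32 ]
Nonzero rows / pivot columns: 4

rank(A) = 4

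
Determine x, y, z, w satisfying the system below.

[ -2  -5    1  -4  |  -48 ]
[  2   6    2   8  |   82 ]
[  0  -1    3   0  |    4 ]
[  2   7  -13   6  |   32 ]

Forward elimination on [A|b]:
R2 <- R2 - (-1)*R1:  [  0   1   3   4  34 ]
R4 <- R4 - (-1)*R1:  [   0    2  -12    2  -16 ]
R3 <- R3 - (-1)*R2:  [  0   0   6   4  38 ]
R4 <- R4 - (2)*R2:  [   0    0  -18   -6  -84 ]
R4 <- R4 - (-3)*R3:  [  0   0   0   6  30 ]
Row echelon form:
[ -2  -5  1  -4  |  -48 ]
[  0   1  3   4  |   34 ]
[  0   0  6   4  |   38 ]
[  0   0  0   6  |   30 ]
Back-substitution:
w = (30) / 6 = 5
z = (38 - (4)*(5)) / 6 = 3
y = (34 - (3)*(3) - (4)*(5)) / 1 = 5
x = (-48 - (-5)*(5) - (1)*(3) - (-4)*(5)) / -2 = 3

(3, 5, 3, 5)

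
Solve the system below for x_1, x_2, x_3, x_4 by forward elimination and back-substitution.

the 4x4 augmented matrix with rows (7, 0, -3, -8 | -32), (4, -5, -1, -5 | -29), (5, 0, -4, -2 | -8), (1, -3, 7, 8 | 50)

(2, 2, 2, 5)

Forward elimination on [A|b]:
R2 <- R2 - (4/7)*R1:  [     0     -5    5/7   -3/7  -75/7 ]
R3 <- R3 - (5/7)*R1:  [     0      0  -13/7   26/7  104/7 ]
R4 <- R4 - (1/7)*R1:  [     0     -3   52/7   64/7  382/7 ]
R4 <- R4 - (3/5)*R2:  [    0     0     7  47/5    61 ]
R4 <- R4 - (-49/13)*R3:  [     0      0      0  117/5    117 ]
Row echelon form:
[ 7   0     -3     -8  |    -32 ]
[ 0  -5    5/7   -3/7  |  -75/7 ]
[ 0   0  -13/7   26/7  |  104/7 ]
[ 0   0      0  117/5  |    117 ]
Back-substitution:
x_4 = (117) / (117/5) = 5
x_3 = (104/7 - (26/7)*(5)) / (-13/7) = 2
x_2 = (-75/7 - (5/7)*(2) - (-3/7)*(5)) / -5 = 2
x_1 = (-32 - (-3)*(2) - (-8)*(5)) / 7 = 2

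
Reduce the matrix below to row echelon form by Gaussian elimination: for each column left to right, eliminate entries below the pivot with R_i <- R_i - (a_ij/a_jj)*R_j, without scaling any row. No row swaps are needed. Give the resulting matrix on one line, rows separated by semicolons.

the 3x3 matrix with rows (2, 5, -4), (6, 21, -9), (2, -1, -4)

Forward elimination:
R2 <- R2 - (3)*R1:  [ 0  6  3 ]
R3 <- R3 - (1)*R1:  [  0  -6   0 ]
R3 <- R3 - (-1)*R2:  [ 0  0  3 ]
Row echelon form:
[ 2  5  -4 ]
[ 0  6   3 ]
[ 0  0   3 ]

REF = [2 5 -4; 0 6 3; 0 0 3]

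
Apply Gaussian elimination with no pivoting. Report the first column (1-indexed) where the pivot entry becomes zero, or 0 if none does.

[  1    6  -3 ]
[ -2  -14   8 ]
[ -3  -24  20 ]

Naive forward elimination:
R2 <- R2 - (-2)*R1:  [  0  -2   2 ]
R3 <- R3 - (-3)*R1:  [  0  -6  11 ]
R3 <- R3 - (3)*R2:  [ 0  0  5 ]
All pivots nonzero; naive elimination completes without hitting a zero pivot.

first zero-pivot column = 0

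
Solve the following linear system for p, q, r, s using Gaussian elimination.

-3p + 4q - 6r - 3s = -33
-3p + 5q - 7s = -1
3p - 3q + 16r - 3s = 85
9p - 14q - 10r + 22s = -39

Forward elimination on [A|b]:
R2 <- R2 - (1)*R1:  [  0   1   6  -4  32 ]
R3 <- R3 - (-1)*R1:  [  0   1  10  -6  52 ]
R4 <- R4 - (-3)*R1:  [    0    -2   -28    13  -138 ]
R3 <- R3 - (1)*R2:  [  0   0   4  -2  20 ]
R4 <- R4 - (-2)*R2:  [   0    0  -16    5  -74 ]
R4 <- R4 - (-4)*R3:  [  0   0   0  -3   6 ]
Row echelon form:
[ -3  4  -6  -3  |  -33 ]
[  0  1   6  -4  |   32 ]
[  0  0   4  -2  |   20 ]
[  0  0   0  -3  |    6 ]
Back-substitution:
s = (6) / -3 = -2
r = (20 - (-2)*(-2)) / 4 = 4
q = (32 - (6)*(4) - (-4)*(-2)) / 1 = 0
p = (-33 - (4)*(0) - (-6)*(4) - (-3)*(-2)) / -3 = 5

(5, 0, 4, -2)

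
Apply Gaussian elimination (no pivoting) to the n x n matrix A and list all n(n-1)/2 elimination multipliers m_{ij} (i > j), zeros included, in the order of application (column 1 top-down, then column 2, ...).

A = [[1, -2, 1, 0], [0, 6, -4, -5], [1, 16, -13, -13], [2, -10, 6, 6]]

multipliers: 0, 1, 2, 3, -1, 0

Forward elimination:
R2: entry in column 1 is already 0 -> m_{21} = 0 (no row operation needed)
R3 <- R3 - (1)*R1:  [   0   18  -14  -13 ]
R4 <- R4 - (2)*R1:  [  0  -6   4   6 ]
R3 <- R3 - (3)*R2:  [  0   0  -2   2 ]
R4 <- R4 - (-1)*R2:  [ 0  0  0  1 ]
R4: entry in column 3 is already 0 -> m_{43} = 0 (no row operation needed)
Multipliers (in order of application): m_{21} = 0, m_{31} = 1, m_{41} = 2, m_{32} = 3, m_{42} = -1, m_{43} = 0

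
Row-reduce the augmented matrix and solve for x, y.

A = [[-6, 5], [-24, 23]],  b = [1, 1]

Forward elimination on [A|b]:
R2 <- R2 - (4)*R1:  [  0   3  -3 ]
Row echelon form:
[ -6  5  |   1 ]
[  0  3  |  -3 ]
Back-substitution:
y = (-3) / 3 = -1
x = (1 - (5)*(-1)) / -6 = -1

(-1, -1)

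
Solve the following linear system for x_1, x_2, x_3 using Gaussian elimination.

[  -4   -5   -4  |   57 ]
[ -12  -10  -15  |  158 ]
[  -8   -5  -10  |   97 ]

(-4, -5, -4)

Forward elimination on [A|b]:
R2 <- R2 - (3)*R1:  [   0    5   -3  -13 ]
R3 <- R3 - (2)*R1:  [   0    5   -2  -17 ]
R3 <- R3 - (1)*R2:  [  0   0   1  -4 ]
Row echelon form:
[ -4  -5  -4  |   57 ]
[  0   5  -3  |  -13 ]
[  0   0   1  |   -4 ]
Back-substitution:
x_3 = (-4) / 1 = -4
x_2 = (-13 - (-3)*(-4)) / 5 = -5
x_1 = (57 - (-5)*(-5) - (-4)*(-4)) / -4 = -4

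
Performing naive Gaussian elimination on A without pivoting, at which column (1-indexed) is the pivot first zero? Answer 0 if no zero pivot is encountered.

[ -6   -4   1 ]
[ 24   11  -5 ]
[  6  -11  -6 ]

Naive forward elimination:
R2 <- R2 - (-4)*R1:  [  0  -5  -1 ]
R3 <- R3 - (-1)*R1:  [   0  -15   -5 ]
R3 <- R3 - (3)*R2:  [  0   0  -2 ]
All pivots nonzero; naive elimination completes without hitting a zero pivot.

first zero-pivot column = 0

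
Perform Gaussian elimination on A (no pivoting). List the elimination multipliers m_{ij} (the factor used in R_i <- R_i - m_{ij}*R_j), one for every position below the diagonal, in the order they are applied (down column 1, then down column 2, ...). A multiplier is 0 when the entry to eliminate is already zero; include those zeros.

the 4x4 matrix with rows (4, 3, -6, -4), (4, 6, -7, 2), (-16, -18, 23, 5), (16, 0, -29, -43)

Forward elimination:
R2 <- R2 - (1)*R1:  [  0   3  -1   6 ]
R3 <- R3 - (-4)*R1:  [   0   -6   -1  -11 ]
R4 <- R4 - (4)*R1:  [   0  -12   -5  -27 ]
R3 <- R3 - (-2)*R2:  [  0   0  -3   1 ]
R4 <- R4 - (-4)*R2:  [  0   0  -9  -3 ]
R4 <- R4 - (3)*R3:  [  0   0   0  -6 ]
Multipliers (in order of application): m_{21} = 1, m_{31} = -4, m_{41} = 4, m_{32} = -2, m_{42} = -4, m_{43} = 3

multipliers: 1, -4, 4, -2, -4, 3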